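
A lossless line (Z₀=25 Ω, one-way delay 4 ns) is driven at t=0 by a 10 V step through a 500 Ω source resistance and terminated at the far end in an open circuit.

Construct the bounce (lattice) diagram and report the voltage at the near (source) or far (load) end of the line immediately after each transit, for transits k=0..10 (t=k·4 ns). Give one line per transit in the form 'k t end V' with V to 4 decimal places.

Γ_L=1.000000, Γ_S=0.904762; launch V₁=10·25/525=0.476190
k=0 src: V=0.4762
k=1 load: inc=0.476190, refl=0.476190·1.000000=0.4762; V=0.000000+0.476190+0.476190=0.9524
k=2 src: inc=0.476190, refl=0.476190·0.904762=0.4308; V=0.476190+0.476190+0.430839=1.3832
k=3 load: inc=0.430839, refl=0.430839·1.000000=0.4308; V=0.952381+0.430839+0.430839=1.8141
k=4 src: inc=0.430839, refl=0.430839·0.904762=0.3898; V=1.383220+0.430839+0.389807=2.2039
k=5 load: inc=0.389807, refl=0.389807·1.000000=0.3898; V=1.814059+0.389807+0.389807=2.5937
k=6 src: inc=0.389807, refl=0.389807·0.904762=0.3527; V=2.203866+0.389807+0.352682=2.9464
k=7 load: inc=0.352682, refl=0.352682·1.000000=0.3527; V=2.593672+0.352682+0.352682=3.2990
k=8 src: inc=0.352682, refl=0.352682·0.904762=0.3191; V=2.946355+0.352682+0.319093=3.6181
k=9 load: inc=0.319093, refl=0.319093·1.000000=0.3191; V=3.299037+0.319093+0.319093=3.9372
k=10 src: inc=0.319093, refl=0.319093·0.904762=0.2887; V=3.618130+0.319093+0.288704=4.2259

0 0 source 0.4762
1 4 load 0.9524
2 8 source 1.3832
3 12 load 1.8141
4 16 source 2.2039
5 20 load 2.5937
6 24 source 2.9464
7 28 load 3.2990
8 32 source 3.6181
9 36 load 3.9372
10 40 source 4.2259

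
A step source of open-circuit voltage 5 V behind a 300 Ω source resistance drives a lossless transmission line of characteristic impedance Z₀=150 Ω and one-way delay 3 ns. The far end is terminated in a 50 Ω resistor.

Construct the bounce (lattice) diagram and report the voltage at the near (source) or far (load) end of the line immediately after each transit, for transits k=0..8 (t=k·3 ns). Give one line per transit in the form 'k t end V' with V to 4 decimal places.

Γ_L=-0.500000, Γ_S=0.333333; launch V₁=5·150/450=1.666667
k=0 src: V=1.6667
k=1 load: inc=1.666667, refl=1.666667·-0.500000=-0.8333; V=0.000000+1.666667+-0.833333=0.8333
k=2 src: inc=-0.833333, refl=-0.833333·0.333333=-0.2778; V=1.666667+-0.833333+-0.277778=0.5556
k=3 load: inc=-0.277778, refl=-0.277778·-0.500000=0.1389; V=0.833333+-0.277778+0.138889=0.6944
k=4 src: inc=0.138889, refl=0.138889·0.333333=0.0463; V=0.555556+0.138889+0.046296=0.7407
k=5 load: inc=0.046296, refl=0.046296·-0.500000=-0.0231; V=0.694444+0.046296+-0.023148=0.7176
k=6 src: inc=-0.023148, refl=-0.023148·0.333333=-0.0077; V=0.740741+-0.023148+-0.007716=0.7099
k=7 load: inc=-0.007716, refl=-0.007716·-0.500000=0.0039; V=0.717593+-0.007716+0.003858=0.7137
k=8 src: inc=0.003858, refl=0.003858·0.333333=0.0013; V=0.709877+0.003858+0.001286=0.7150

0 0 source 1.6667
1 3 load 0.8333
2 6 source 0.5556
3 9 load 0.6944
4 12 source 0.7407
5 15 load 0.7176
6 18 source 0.7099
7 21 load 0.7137
8 24 source 0.7150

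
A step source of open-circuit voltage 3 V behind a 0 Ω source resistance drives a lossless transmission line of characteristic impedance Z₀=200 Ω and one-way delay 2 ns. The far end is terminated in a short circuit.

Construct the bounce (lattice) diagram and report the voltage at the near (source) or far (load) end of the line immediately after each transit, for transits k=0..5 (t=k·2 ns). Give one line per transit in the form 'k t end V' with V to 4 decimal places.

0 0 source 3.0000
1 2 load 0.0000
2 4 source 3.0000
3 6 load 0.0000
4 8 source 3.0000
5 10 load 0.0000

Γ_L=-1.000000, Γ_S=-1.000000; launch V₁=3·200/200=3.000000
k=0 src: V=3.0000
k=1 load: inc=3.000000, refl=3.000000·-1.000000=-3.0000; V=0.000000+3.000000+-3.000000=0.0000
k=2 src: inc=-3.000000, refl=-3.000000·-1.000000=3.0000; V=3.000000+-3.000000+3.000000=3.0000
k=3 load: inc=3.000000, refl=3.000000·-1.000000=-3.0000; V=0.000000+3.000000+-3.000000=0.0000
k=4 src: inc=-3.000000, refl=-3.000000·-1.000000=3.0000; V=3.000000+-3.000000+3.000000=3.0000
k=5 load: inc=3.000000, refl=3.000000·-1.000000=-3.0000; V=0.000000+3.000000+-3.000000=0.0000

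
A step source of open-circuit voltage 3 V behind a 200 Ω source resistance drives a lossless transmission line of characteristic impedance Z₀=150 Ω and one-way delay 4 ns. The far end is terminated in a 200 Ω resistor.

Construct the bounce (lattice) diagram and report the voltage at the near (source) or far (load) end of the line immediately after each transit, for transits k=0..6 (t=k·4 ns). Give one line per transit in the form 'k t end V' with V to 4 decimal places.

0 0 source 1.2857
1 4 load 1.4694
2 8 source 1.4956
3 12 load 1.4994
4 16 source 1.4999
5 20 load 1.5000
6 24 source 1.5000

Γ_L=0.142857, Γ_S=0.142857; launch V₁=3·150/350=1.285714
k=0 src: V=1.2857
k=1 load: inc=1.285714, refl=1.285714·0.142857=0.1837; V=0.000000+1.285714+0.183673=1.4694
k=2 src: inc=0.183673, refl=0.183673·0.142857=0.0262; V=1.285714+0.183673+0.026239=1.4956
k=3 load: inc=0.026239, refl=0.026239·0.142857=0.0037; V=1.469388+0.026239+0.003748=1.4994
k=4 src: inc=0.003748, refl=0.003748·0.142857=0.0005; V=1.495627+0.003748+0.000535=1.4999
k=5 load: inc=0.000535, refl=0.000535·0.142857=0.0001; V=1.499375+0.000535+0.000076=1.5000
k=6 src: inc=0.000076, refl=0.000076·0.142857=0.0000; V=1.499911+0.000076+0.000011=1.5000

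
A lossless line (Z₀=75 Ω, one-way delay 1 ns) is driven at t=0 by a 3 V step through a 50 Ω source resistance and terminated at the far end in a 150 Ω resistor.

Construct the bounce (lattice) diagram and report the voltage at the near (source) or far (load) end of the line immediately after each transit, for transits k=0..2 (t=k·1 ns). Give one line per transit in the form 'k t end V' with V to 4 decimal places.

Γ_L=0.333333, Γ_S=-0.200000; launch V₁=3·75/125=1.800000
k=0 src: V=1.8000
k=1 load: inc=1.800000, refl=1.800000·0.333333=0.6000; V=0.000000+1.800000+0.600000=2.4000
k=2 src: inc=0.600000, refl=0.600000·-0.200000=-0.1200; V=1.800000+0.600000+-0.120000=2.2800

0 0 source 1.8000
1 1 load 2.4000
2 2 source 2.2800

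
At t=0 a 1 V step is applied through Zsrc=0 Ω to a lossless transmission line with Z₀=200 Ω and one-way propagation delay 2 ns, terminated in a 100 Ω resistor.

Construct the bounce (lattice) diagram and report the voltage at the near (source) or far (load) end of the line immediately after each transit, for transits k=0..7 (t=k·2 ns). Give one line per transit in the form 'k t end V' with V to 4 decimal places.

Γ_L=-0.333333, Γ_S=-1.000000; launch V₁=1·200/200=1.000000
k=0 src: V=1.0000
k=1 load: inc=1.000000, refl=1.000000·-0.333333=-0.3333; V=0.000000+1.000000+-0.333333=0.6667
k=2 src: inc=-0.333333, refl=-0.333333·-1.000000=0.3333; V=1.000000+-0.333333+0.333333=1.0000
k=3 load: inc=0.333333, refl=0.333333·-0.333333=-0.1111; V=0.666667+0.333333+-0.111111=0.8889
k=4 src: inc=-0.111111, refl=-0.111111·-1.000000=0.1111; V=1.000000+-0.111111+0.111111=1.0000
k=5 load: inc=0.111111, refl=0.111111·-0.333333=-0.0370; V=0.888889+0.111111+-0.037037=0.9630
k=6 src: inc=-0.037037, refl=-0.037037·-1.000000=0.0370; V=1.000000+-0.037037+0.037037=1.0000
k=7 load: inc=0.037037, refl=0.037037·-0.333333=-0.0123; V=0.962963+0.037037+-0.012346=0.9877

0 0 source 1.0000
1 2 load 0.6667
2 4 source 1.0000
3 6 load 0.8889
4 8 source 1.0000
5 10 load 0.9630
6 12 source 1.0000
7 14 load 0.9877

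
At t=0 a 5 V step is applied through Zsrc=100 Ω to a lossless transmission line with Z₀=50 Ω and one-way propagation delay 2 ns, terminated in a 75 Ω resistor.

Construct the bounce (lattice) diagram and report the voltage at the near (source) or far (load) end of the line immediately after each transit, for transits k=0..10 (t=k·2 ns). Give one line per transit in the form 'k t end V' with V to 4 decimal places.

0 0 source 1.6667
1 2 load 2.0000
2 4 source 2.1111
3 6 load 2.1333
4 8 source 2.1407
5 10 load 2.1422
6 12 source 2.1427
7 14 load 2.1428
8 16 source 2.1428
9 18 load 2.1429
10 20 source 2.1429

Γ_L=0.200000, Γ_S=0.333333; launch V₁=5·50/150=1.666667
k=0 src: V=1.6667
k=1 load: inc=1.666667, refl=1.666667·0.200000=0.3333; V=0.000000+1.666667+0.333333=2.0000
k=2 src: inc=0.333333, refl=0.333333·0.333333=0.1111; V=1.666667+0.333333+0.111111=2.1111
k=3 load: inc=0.111111, refl=0.111111·0.200000=0.0222; V=2.000000+0.111111+0.022222=2.1333
k=4 src: inc=0.022222, refl=0.022222·0.333333=0.0074; V=2.111111+0.022222+0.007407=2.1407
k=5 load: inc=0.007407, refl=0.007407·0.200000=0.0015; V=2.133333+0.007407+0.001481=2.1422
k=6 src: inc=0.001481, refl=0.001481·0.333333=0.0005; V=2.140741+0.001481+0.000494=2.1427
k=7 load: inc=0.000494, refl=0.000494·0.200000=0.0001; V=2.142222+0.000494+0.000099=2.1428
k=8 src: inc=0.000099, refl=0.000099·0.333333=0.0000; V=2.142716+0.000099+0.000033=2.1428
k=9 load: inc=0.000033, refl=0.000033·0.200000=0.0000; V=2.142815+0.000033+0.000007=2.1429
k=10 src: inc=0.000007, refl=0.000007·0.333333=0.0000; V=2.142848+0.000007+0.000002=2.1429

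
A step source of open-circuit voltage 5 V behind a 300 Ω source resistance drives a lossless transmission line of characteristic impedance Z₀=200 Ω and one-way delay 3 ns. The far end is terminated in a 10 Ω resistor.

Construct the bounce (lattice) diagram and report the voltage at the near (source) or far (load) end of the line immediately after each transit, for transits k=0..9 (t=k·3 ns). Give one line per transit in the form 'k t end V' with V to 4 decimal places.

Γ_L=-0.904762, Γ_S=0.200000; launch V₁=5·200/500=2.000000
k=0 src: V=2.0000
k=1 load: inc=2.000000, refl=2.000000·-0.904762=-1.8095; V=0.000000+2.000000+-1.809524=0.1905
k=2 src: inc=-1.809524, refl=-1.809524·0.200000=-0.3619; V=2.000000+-1.809524+-0.361905=-0.1714
k=3 load: inc=-0.361905, refl=-0.361905·-0.904762=0.3274; V=0.190476+-0.361905+0.327438=0.1560
k=4 src: inc=0.327438, refl=0.327438·0.200000=0.0655; V=-0.171429+0.327438+0.065488=0.2215
k=5 load: inc=0.065488, refl=0.065488·-0.904762=-0.0593; V=0.156009+0.065488+-0.059251=0.1622
k=6 src: inc=-0.059251, refl=-0.059251·0.200000=-0.0119; V=0.221497+-0.059251+-0.011850=0.1504
k=7 load: inc=-0.011850, refl=-0.011850·-0.904762=0.0107; V=0.162246+-0.011850+0.010722=0.1611
k=8 src: inc=0.010722, refl=0.010722·0.200000=0.0021; V=0.150396+0.010722+0.002144=0.1633
k=9 load: inc=0.002144, refl=0.002144·-0.904762=-0.0019; V=0.161117+0.002144+-0.001940=0.1613

0 0 source 2.0000
1 3 load 0.1905
2 6 source -0.1714
3 9 load 0.1560
4 12 source 0.2215
5 15 load 0.1622
6 18 source 0.1504
7 21 load 0.1611
8 24 source 0.1633
9 27 load 0.1613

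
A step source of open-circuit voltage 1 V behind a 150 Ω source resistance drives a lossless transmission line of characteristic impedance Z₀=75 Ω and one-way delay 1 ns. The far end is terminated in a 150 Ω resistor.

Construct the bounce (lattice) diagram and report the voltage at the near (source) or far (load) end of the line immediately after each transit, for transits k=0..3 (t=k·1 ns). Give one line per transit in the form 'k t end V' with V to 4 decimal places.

Γ_L=0.333333, Γ_S=0.333333; launch V₁=1·75/225=0.333333
k=0 src: V=0.3333
k=1 load: inc=0.333333, refl=0.333333·0.333333=0.1111; V=0.000000+0.333333+0.111111=0.4444
k=2 src: inc=0.111111, refl=0.111111·0.333333=0.0370; V=0.333333+0.111111+0.037037=0.4815
k=3 load: inc=0.037037, refl=0.037037·0.333333=0.0123; V=0.444444+0.037037+0.012346=0.4938

0 0 source 0.3333
1 1 load 0.4444
2 2 source 0.4815
3 3 load 0.4938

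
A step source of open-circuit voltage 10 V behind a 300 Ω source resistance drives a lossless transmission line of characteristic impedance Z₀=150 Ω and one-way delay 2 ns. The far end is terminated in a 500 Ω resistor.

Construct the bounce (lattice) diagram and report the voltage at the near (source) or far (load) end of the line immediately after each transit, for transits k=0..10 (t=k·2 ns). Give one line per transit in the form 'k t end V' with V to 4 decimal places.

0 0 source 3.3333
1 2 load 5.1282
2 4 source 5.7265
3 6 load 6.0487
4 8 source 6.1560
5 10 load 6.2139
6 12 source 6.2331
7 14 load 6.2435
8 16 source 6.2470
9 18 load 6.2488
10 20 source 6.2495

Γ_L=0.538462, Γ_S=0.333333; launch V₁=10·150/450=3.333333
k=0 src: V=3.3333
k=1 load: inc=3.333333, refl=3.333333·0.538462=1.7949; V=0.000000+3.333333+1.794872=5.1282
k=2 src: inc=1.794872, refl=1.794872·0.333333=0.5983; V=3.333333+1.794872+0.598291=5.7265
k=3 load: inc=0.598291, refl=0.598291·0.538462=0.3222; V=5.128205+0.598291+0.322156=6.0487
k=4 src: inc=0.322156, refl=0.322156·0.333333=0.1074; V=5.726496+0.322156+0.107385=6.1560
k=5 load: inc=0.107385, refl=0.107385·0.538462=0.0578; V=6.048652+0.107385+0.057823=6.2139
k=6 src: inc=0.057823, refl=0.057823·0.333333=0.0193; V=6.156038+0.057823+0.019274=6.2331
k=7 load: inc=0.019274, refl=0.019274·0.538462=0.0104; V=6.213861+0.019274+0.010378=6.2435
k=8 src: inc=0.010378, refl=0.010378·0.333333=0.0035; V=6.233135+0.010378+0.003459=6.2470
k=9 load: inc=0.003459, refl=0.003459·0.538462=0.0019; V=6.243513+0.003459+0.001863=6.2488
k=10 src: inc=0.001863, refl=0.001863·0.333333=0.0006; V=6.246973+0.001863+0.000621=6.2495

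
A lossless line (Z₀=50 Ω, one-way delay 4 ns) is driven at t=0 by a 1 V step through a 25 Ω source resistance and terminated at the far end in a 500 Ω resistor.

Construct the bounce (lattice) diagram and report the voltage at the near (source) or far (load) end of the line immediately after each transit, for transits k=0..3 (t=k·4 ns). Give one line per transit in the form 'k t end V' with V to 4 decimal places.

Γ_L=0.818182, Γ_S=-0.333333; launch V₁=1·50/75=0.666667
k=0 src: V=0.6667
k=1 load: inc=0.666667, refl=0.666667·0.818182=0.5455; V=0.000000+0.666667+0.545455=1.2121
k=2 src: inc=0.545455, refl=0.545455·-0.333333=-0.1818; V=0.666667+0.545455+-0.181818=1.0303
k=3 load: inc=-0.181818, refl=-0.181818·0.818182=-0.1488; V=1.212121+-0.181818+-0.148760=0.8815

0 0 source 0.6667
1 4 load 1.2121
2 8 source 1.0303
3 12 load 0.8815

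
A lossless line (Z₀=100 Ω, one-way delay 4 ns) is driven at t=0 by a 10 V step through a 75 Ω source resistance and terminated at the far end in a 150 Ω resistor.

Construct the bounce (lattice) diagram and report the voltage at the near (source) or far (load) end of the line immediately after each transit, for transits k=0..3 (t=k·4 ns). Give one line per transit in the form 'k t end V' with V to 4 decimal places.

0 0 source 5.7143
1 4 load 6.8571
2 8 source 6.6939
3 12 load 6.6612

Γ_L=0.200000, Γ_S=-0.142857; launch V₁=10·100/175=5.714286
k=0 src: V=5.7143
k=1 load: inc=5.714286, refl=5.714286·0.200000=1.1429; V=0.000000+5.714286+1.142857=6.8571
k=2 src: inc=1.142857, refl=1.142857·-0.142857=-0.1633; V=5.714286+1.142857+-0.163265=6.6939
k=3 load: inc=-0.163265, refl=-0.163265·0.200000=-0.0327; V=6.857143+-0.163265+-0.032653=6.6612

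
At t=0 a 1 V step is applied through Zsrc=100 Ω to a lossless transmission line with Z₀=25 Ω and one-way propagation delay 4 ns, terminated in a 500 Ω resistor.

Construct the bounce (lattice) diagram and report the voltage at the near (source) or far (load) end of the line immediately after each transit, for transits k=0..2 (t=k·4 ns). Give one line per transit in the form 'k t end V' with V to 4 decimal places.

Γ_L=0.904762, Γ_S=0.600000; launch V₁=1·25/125=0.200000
k=0 src: V=0.2000
k=1 load: inc=0.200000, refl=0.200000·0.904762=0.1810; V=0.000000+0.200000+0.180952=0.3810
k=2 src: inc=0.180952, refl=0.180952·0.600000=0.1086; V=0.200000+0.180952+0.108571=0.4895

0 0 source 0.2000
1 4 load 0.3810
2 8 source 0.4895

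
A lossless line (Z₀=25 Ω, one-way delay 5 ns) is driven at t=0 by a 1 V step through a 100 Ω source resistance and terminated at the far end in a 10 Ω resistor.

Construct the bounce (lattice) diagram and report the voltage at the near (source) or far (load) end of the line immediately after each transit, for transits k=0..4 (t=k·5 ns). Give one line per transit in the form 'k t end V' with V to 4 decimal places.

Γ_L=-0.428571, Γ_S=0.600000; launch V₁=1·25/125=0.200000
k=0 src: V=0.2000
k=1 load: inc=0.200000, refl=0.200000·-0.428571=-0.0857; V=0.000000+0.200000+-0.085714=0.1143
k=2 src: inc=-0.085714, refl=-0.085714·0.600000=-0.0514; V=0.200000+-0.085714+-0.051429=0.0629
k=3 load: inc=-0.051429, refl=-0.051429·-0.428571=0.0220; V=0.114286+-0.051429+0.022041=0.0849
k=4 src: inc=0.022041, refl=0.022041·0.600000=0.0132; V=0.062857+0.022041+0.013224=0.0981

0 0 source 0.2000
1 5 load 0.1143
2 10 source 0.0629
3 15 load 0.0849
4 20 source 0.0981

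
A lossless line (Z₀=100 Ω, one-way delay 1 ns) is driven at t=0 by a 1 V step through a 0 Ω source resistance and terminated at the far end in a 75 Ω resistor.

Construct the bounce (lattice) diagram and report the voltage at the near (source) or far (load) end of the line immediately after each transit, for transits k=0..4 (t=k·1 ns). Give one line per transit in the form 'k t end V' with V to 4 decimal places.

0 0 source 1.0000
1 1 load 0.8571
2 2 source 1.0000
3 3 load 0.9796
4 4 source 1.0000

Γ_L=-0.142857, Γ_S=-1.000000; launch V₁=1·100/100=1.000000
k=0 src: V=1.0000
k=1 load: inc=1.000000, refl=1.000000·-0.142857=-0.1429; V=0.000000+1.000000+-0.142857=0.8571
k=2 src: inc=-0.142857, refl=-0.142857·-1.000000=0.1429; V=1.000000+-0.142857+0.142857=1.0000
k=3 load: inc=0.142857, refl=0.142857·-0.142857=-0.0204; V=0.857143+0.142857+-0.020408=0.9796
k=4 src: inc=-0.020408, refl=-0.020408·-1.000000=0.0204; V=1.000000+-0.020408+0.020408=1.0000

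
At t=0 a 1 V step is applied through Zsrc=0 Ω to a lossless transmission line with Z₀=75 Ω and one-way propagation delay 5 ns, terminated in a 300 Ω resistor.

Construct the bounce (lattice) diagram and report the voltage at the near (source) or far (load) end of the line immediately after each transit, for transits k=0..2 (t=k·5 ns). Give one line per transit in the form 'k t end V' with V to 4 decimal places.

Γ_L=0.600000, Γ_S=-1.000000; launch V₁=1·75/75=1.000000
k=0 src: V=1.0000
k=1 load: inc=1.000000, refl=1.000000·0.600000=0.6000; V=0.000000+1.000000+0.600000=1.6000
k=2 src: inc=0.600000, refl=0.600000·-1.000000=-0.6000; V=1.000000+0.600000+-0.600000=1.0000

0 0 source 1.0000
1 5 load 1.6000
2 10 source 1.0000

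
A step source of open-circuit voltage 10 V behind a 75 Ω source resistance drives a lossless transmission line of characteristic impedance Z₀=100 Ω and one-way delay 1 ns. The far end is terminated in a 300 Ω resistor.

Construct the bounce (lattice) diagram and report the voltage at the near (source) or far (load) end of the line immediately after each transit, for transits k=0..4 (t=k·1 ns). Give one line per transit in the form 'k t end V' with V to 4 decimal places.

Γ_L=0.500000, Γ_S=-0.142857; launch V₁=10·100/175=5.714286
k=0 src: V=5.7143
k=1 load: inc=5.714286, refl=5.714286·0.500000=2.8571; V=0.000000+5.714286+2.857143=8.5714
k=2 src: inc=2.857143, refl=2.857143·-0.142857=-0.4082; V=5.714286+2.857143+-0.408163=8.1633
k=3 load: inc=-0.408163, refl=-0.408163·0.500000=-0.2041; V=8.571429+-0.408163+-0.204082=7.9592
k=4 src: inc=-0.204082, refl=-0.204082·-0.142857=0.0292; V=8.163265+-0.204082+0.029155=7.9883

0 0 source 5.7143
1 1 load 8.5714
2 2 source 8.1633
3 3 load 7.9592
4 4 source 7.9883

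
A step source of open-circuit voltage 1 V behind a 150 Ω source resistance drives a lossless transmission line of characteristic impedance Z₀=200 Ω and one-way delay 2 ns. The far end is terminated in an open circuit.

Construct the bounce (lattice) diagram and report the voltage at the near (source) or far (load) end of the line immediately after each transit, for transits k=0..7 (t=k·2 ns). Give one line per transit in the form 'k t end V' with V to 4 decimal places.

Γ_L=1.000000, Γ_S=-0.142857; launch V₁=1·200/350=0.571429
k=0 src: V=0.5714
k=1 load: inc=0.571429, refl=0.571429·1.000000=0.5714; V=0.000000+0.571429+0.571429=1.1429
k=2 src: inc=0.571429, refl=0.571429·-0.142857=-0.0816; V=0.571429+0.571429+-0.081633=1.0612
k=3 load: inc=-0.081633, refl=-0.081633·1.000000=-0.0816; V=1.142857+-0.081633+-0.081633=0.9796
k=4 src: inc=-0.081633, refl=-0.081633·-0.142857=0.0117; V=1.061224+-0.081633+0.011662=0.9913
k=5 load: inc=0.011662, refl=0.011662·1.000000=0.0117; V=0.979592+0.011662+0.011662=1.0029
k=6 src: inc=0.011662, refl=0.011662·-0.142857=-0.0017; V=0.991254+0.011662+-0.001666=1.0012
k=7 load: inc=-0.001666, refl=-0.001666·1.000000=-0.0017; V=1.002915+-0.001666+-0.001666=0.9996

0 0 source 0.5714
1 2 load 1.1429
2 4 source 1.0612
3 6 load 0.9796
4 8 source 0.9913
5 10 load 1.0029
6 12 source 1.0012
7 14 load 0.9996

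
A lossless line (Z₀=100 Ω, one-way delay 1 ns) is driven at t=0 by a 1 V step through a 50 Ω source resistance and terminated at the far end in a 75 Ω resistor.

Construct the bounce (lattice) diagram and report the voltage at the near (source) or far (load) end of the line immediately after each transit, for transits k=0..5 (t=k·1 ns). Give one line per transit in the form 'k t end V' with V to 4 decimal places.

0 0 source 0.6667
1 1 load 0.5714
2 2 source 0.6032
3 3 load 0.5986
4 4 source 0.6002
5 5 load 0.5999

Γ_L=-0.142857, Γ_S=-0.333333; launch V₁=1·100/150=0.666667
k=0 src: V=0.6667
k=1 load: inc=0.666667, refl=0.666667·-0.142857=-0.0952; V=0.000000+0.666667+-0.095238=0.5714
k=2 src: inc=-0.095238, refl=-0.095238·-0.333333=0.0317; V=0.666667+-0.095238+0.031746=0.6032
k=3 load: inc=0.031746, refl=0.031746·-0.142857=-0.0045; V=0.571429+0.031746+-0.004535=0.5986
k=4 src: inc=-0.004535, refl=-0.004535·-0.333333=0.0015; V=0.603175+-0.004535+0.001512=0.6002
k=5 load: inc=0.001512, refl=0.001512·-0.142857=-0.0002; V=0.598639+0.001512+-0.000216=0.5999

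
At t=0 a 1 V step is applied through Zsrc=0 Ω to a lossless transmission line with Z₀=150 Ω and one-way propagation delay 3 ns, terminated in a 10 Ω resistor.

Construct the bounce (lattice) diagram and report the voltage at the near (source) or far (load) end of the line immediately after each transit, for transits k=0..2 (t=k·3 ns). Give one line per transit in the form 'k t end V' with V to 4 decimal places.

Γ_L=-0.875000, Γ_S=-1.000000; launch V₁=1·150/150=1.000000
k=0 src: V=1.0000
k=1 load: inc=1.000000, refl=1.000000·-0.875000=-0.8750; V=0.000000+1.000000+-0.875000=0.1250
k=2 src: inc=-0.875000, refl=-0.875000·-1.000000=0.8750; V=1.000000+-0.875000+0.875000=1.0000

0 0 source 1.0000
1 3 load 0.1250
2 6 source 1.0000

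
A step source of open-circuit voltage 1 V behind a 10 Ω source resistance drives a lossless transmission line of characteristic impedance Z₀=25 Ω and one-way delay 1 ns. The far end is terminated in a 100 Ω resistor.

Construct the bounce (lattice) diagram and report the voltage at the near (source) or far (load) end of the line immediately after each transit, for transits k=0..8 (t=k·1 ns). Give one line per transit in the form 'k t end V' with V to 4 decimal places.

Γ_L=0.600000, Γ_S=-0.428571; launch V₁=1·25/35=0.714286
k=0 src: V=0.7143
k=1 load: inc=0.714286, refl=0.714286·0.600000=0.4286; V=0.000000+0.714286+0.428571=1.1429
k=2 src: inc=0.428571, refl=0.428571·-0.428571=-0.1837; V=0.714286+0.428571+-0.183673=0.9592
k=3 load: inc=-0.183673, refl=-0.183673·0.600000=-0.1102; V=1.142857+-0.183673+-0.110204=0.8490
k=4 src: inc=-0.110204, refl=-0.110204·-0.428571=0.0472; V=0.959184+-0.110204+0.047230=0.8962
k=5 load: inc=0.047230, refl=0.047230·0.600000=0.0283; V=0.848980+0.047230+0.028338=0.9245
k=6 src: inc=0.028338, refl=0.028338·-0.428571=-0.0121; V=0.896210+0.028338+-0.012145=0.9124
k=7 load: inc=-0.012145, refl=-0.012145·0.600000=-0.0073; V=0.924548+-0.012145+-0.007287=0.9051
k=8 src: inc=-0.007287, refl=-0.007287·-0.428571=0.0031; V=0.912403+-0.007287+0.003123=0.9082

0 0 source 0.7143
1 1 load 1.1429
2 2 source 0.9592
3 3 load 0.8490
4 4 source 0.8962
5 5 load 0.9245
6 6 source 0.9124
7 7 load 0.9051
8 8 source 0.9082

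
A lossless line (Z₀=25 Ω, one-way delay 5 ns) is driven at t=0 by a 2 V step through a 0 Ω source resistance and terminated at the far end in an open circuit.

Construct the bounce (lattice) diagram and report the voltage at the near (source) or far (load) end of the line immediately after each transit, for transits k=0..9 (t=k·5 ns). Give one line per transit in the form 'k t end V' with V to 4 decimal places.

0 0 source 2.0000
1 5 load 4.0000
2 10 source 2.0000
3 15 load 0.0000
4 20 source 2.0000
5 25 load 4.0000
6 30 source 2.0000
7 35 load 0.0000
8 40 source 2.0000
9 45 load 4.0000

Γ_L=1.000000, Γ_S=-1.000000; launch V₁=2·25/25=2.000000
k=0 src: V=2.0000
k=1 load: inc=2.000000, refl=2.000000·1.000000=2.0000; V=0.000000+2.000000+2.000000=4.0000
k=2 src: inc=2.000000, refl=2.000000·-1.000000=-2.0000; V=2.000000+2.000000+-2.000000=2.0000
k=3 load: inc=-2.000000, refl=-2.000000·1.000000=-2.0000; V=4.000000+-2.000000+-2.000000=0.0000
k=4 src: inc=-2.000000, refl=-2.000000·-1.000000=2.0000; V=2.000000+-2.000000+2.000000=2.0000
k=5 load: inc=2.000000, refl=2.000000·1.000000=2.0000; V=0.000000+2.000000+2.000000=4.0000
k=6 src: inc=2.000000, refl=2.000000·-1.000000=-2.0000; V=2.000000+2.000000+-2.000000=2.0000
k=7 load: inc=-2.000000, refl=-2.000000·1.000000=-2.0000; V=4.000000+-2.000000+-2.000000=0.0000
k=8 src: inc=-2.000000, refl=-2.000000·-1.000000=2.0000; V=2.000000+-2.000000+2.000000=2.0000
k=9 load: inc=2.000000, refl=2.000000·1.000000=2.0000; V=0.000000+2.000000+2.000000=4.0000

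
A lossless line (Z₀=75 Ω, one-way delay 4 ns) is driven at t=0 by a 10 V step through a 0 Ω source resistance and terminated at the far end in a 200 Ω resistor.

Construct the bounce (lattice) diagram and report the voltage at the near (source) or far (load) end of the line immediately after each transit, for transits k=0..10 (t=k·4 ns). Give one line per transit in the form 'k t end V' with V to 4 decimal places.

0 0 source 10.0000
1 4 load 14.5455
2 8 source 10.0000
3 12 load 7.9339
4 16 source 10.0000
5 20 load 10.9391
6 24 source 10.0000
7 28 load 9.5731
8 32 source 10.0000
9 36 load 10.1940
10 40 source 10.0000

Γ_L=0.454545, Γ_S=-1.000000; launch V₁=10·75/75=10.000000
k=0 src: V=10.0000
k=1 load: inc=10.000000, refl=10.000000·0.454545=4.5455; V=0.000000+10.000000+4.545455=14.5455
k=2 src: inc=4.545455, refl=4.545455·-1.000000=-4.5455; V=10.000000+4.545455+-4.545455=10.0000
k=3 load: inc=-4.545455, refl=-4.545455·0.454545=-2.0661; V=14.545455+-4.545455+-2.066116=7.9339
k=4 src: inc=-2.066116, refl=-2.066116·-1.000000=2.0661; V=10.000000+-2.066116+2.066116=10.0000
k=5 load: inc=2.066116, refl=2.066116·0.454545=0.9391; V=7.933884+2.066116+0.939144=10.9391
k=6 src: inc=0.939144, refl=0.939144·-1.000000=-0.9391; V=10.000000+0.939144+-0.939144=10.0000
k=7 load: inc=-0.939144, refl=-0.939144·0.454545=-0.4269; V=10.939144+-0.939144+-0.426883=9.5731
k=8 src: inc=-0.426883, refl=-0.426883·-1.000000=0.4269; V=10.000000+-0.426883+0.426883=10.0000
k=9 load: inc=0.426883, refl=0.426883·0.454545=0.1940; V=9.573117+0.426883+0.194038=10.1940
k=10 src: inc=0.194038, refl=0.194038·-1.000000=-0.1940; V=10.000000+0.194038+-0.194038=10.0000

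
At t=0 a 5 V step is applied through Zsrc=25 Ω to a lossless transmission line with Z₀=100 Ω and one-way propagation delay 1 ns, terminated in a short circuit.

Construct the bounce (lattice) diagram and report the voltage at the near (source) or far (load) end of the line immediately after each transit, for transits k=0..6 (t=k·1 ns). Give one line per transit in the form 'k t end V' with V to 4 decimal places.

Γ_L=-1.000000, Γ_S=-0.600000; launch V₁=5·100/125=4.000000
k=0 src: V=4.0000
k=1 load: inc=4.000000, refl=4.000000·-1.000000=-4.0000; V=0.000000+4.000000+-4.000000=0.0000
k=2 src: inc=-4.000000, refl=-4.000000·-0.600000=2.4000; V=4.000000+-4.000000+2.400000=2.4000
k=3 load: inc=2.400000, refl=2.400000·-1.000000=-2.4000; V=0.000000+2.400000+-2.400000=0.0000
k=4 src: inc=-2.400000, refl=-2.400000·-0.600000=1.4400; V=2.400000+-2.400000+1.440000=1.4400
k=5 load: inc=1.440000, refl=1.440000·-1.000000=-1.4400; V=0.000000+1.440000+-1.440000=0.0000
k=6 src: inc=-1.440000, refl=-1.440000·-0.600000=0.8640; V=1.440000+-1.440000+0.864000=0.8640

0 0 source 4.0000
1 1 load 0.0000
2 2 source 2.4000
3 3 load 0.0000
4 4 source 1.4400
5 5 load 0.0000
6 6 source 0.8640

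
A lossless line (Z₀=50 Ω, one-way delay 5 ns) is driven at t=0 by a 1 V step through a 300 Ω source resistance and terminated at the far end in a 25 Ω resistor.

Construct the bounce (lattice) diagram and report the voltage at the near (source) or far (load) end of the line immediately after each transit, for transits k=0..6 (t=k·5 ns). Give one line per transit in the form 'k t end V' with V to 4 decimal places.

0 0 source 0.1429
1 5 load 0.0952
2 10 source 0.0612
3 15 load 0.0726
4 20 source 0.0807
5 25 load 0.0780
6 30 source 0.0760

Γ_L=-0.333333, Γ_S=0.714286; launch V₁=1·50/350=0.142857
k=0 src: V=0.1429
k=1 load: inc=0.142857, refl=0.142857·-0.333333=-0.0476; V=0.000000+0.142857+-0.047619=0.0952
k=2 src: inc=-0.047619, refl=-0.047619·0.714286=-0.0340; V=0.142857+-0.047619+-0.034014=0.0612
k=3 load: inc=-0.034014, refl=-0.034014·-0.333333=0.0113; V=0.095238+-0.034014+0.011338=0.0726
k=4 src: inc=0.011338, refl=0.011338·0.714286=0.0081; V=0.061224+0.011338+0.008098=0.0807
k=5 load: inc=0.008098, refl=0.008098·-0.333333=-0.0027; V=0.072562+0.008098+-0.002699=0.0780
k=6 src: inc=-0.002699, refl=-0.002699·0.714286=-0.0019; V=0.080661+-0.002699+-0.001928=0.0760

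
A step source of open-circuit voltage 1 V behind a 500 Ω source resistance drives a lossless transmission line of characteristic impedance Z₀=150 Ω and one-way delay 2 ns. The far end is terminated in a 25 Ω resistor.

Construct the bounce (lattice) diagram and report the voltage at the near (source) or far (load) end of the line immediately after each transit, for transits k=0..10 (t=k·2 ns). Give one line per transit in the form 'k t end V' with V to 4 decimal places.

Γ_L=-0.714286, Γ_S=0.538462; launch V₁=1·150/650=0.230769
k=0 src: V=0.2308
k=1 load: inc=0.230769, refl=0.230769·-0.714286=-0.1648; V=0.000000+0.230769+-0.164835=0.0659
k=2 src: inc=-0.164835, refl=-0.164835·0.538462=-0.0888; V=0.230769+-0.164835+-0.088757=-0.0228
k=3 load: inc=-0.088757, refl=-0.088757·-0.714286=0.0634; V=0.065934+-0.088757+0.063398=0.0406
k=4 src: inc=0.063398, refl=0.063398·0.538462=0.0341; V=-0.022823+0.063398+0.034137=0.0747
k=5 load: inc=0.034137, refl=0.034137·-0.714286=-0.0244; V=0.040575+0.034137+-0.024384=0.0503
k=6 src: inc=-0.024384, refl=-0.024384·0.538462=-0.0131; V=0.074712+-0.024384+-0.013130=0.0372
k=7 load: inc=-0.013130, refl=-0.013130·-0.714286=0.0094; V=0.050328+-0.013130+0.009378=0.0466
k=8 src: inc=0.009378, refl=0.009378·0.538462=0.0050; V=0.037199+0.009378+0.005050=0.0516
k=9 load: inc=0.005050, refl=0.005050·-0.714286=-0.0036; V=0.046577+0.005050+-0.003607=0.0480
k=10 src: inc=-0.003607, refl=-0.003607·0.538462=-0.0019; V=0.051627+-0.003607+-0.001942=0.0461

0 0 source 0.2308
1 2 load 0.0659
2 4 source -0.0228
3 6 load 0.0406
4 8 source 0.0747
5 10 load 0.0503
6 12 source 0.0372
7 14 load 0.0466
8 16 source 0.0516
9 18 load 0.0480
10 20 source 0.0461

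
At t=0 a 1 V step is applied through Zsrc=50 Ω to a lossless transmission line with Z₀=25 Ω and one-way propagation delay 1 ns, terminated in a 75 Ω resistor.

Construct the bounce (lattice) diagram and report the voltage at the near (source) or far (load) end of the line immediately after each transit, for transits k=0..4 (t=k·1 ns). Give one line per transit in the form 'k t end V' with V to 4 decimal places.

0 0 source 0.3333
1 1 load 0.5000
2 2 source 0.5556
3 3 load 0.5833
4 4 source 0.5926

Γ_L=0.500000, Γ_S=0.333333; launch V₁=1·25/75=0.333333
k=0 src: V=0.3333
k=1 load: inc=0.333333, refl=0.333333·0.500000=0.1667; V=0.000000+0.333333+0.166667=0.5000
k=2 src: inc=0.166667, refl=0.166667·0.333333=0.0556; V=0.333333+0.166667+0.055556=0.5556
k=3 load: inc=0.055556, refl=0.055556·0.500000=0.0278; V=0.500000+0.055556+0.027778=0.5833
k=4 src: inc=0.027778, refl=0.027778·0.333333=0.0093; V=0.555556+0.027778+0.009259=0.5926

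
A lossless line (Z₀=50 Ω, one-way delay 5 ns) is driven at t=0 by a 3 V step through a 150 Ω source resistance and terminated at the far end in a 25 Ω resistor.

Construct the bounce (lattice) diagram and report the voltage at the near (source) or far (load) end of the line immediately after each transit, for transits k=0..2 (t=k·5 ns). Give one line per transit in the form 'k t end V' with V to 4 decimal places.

Γ_L=-0.333333, Γ_S=0.500000; launch V₁=3·50/200=0.750000
k=0 src: V=0.7500
k=1 load: inc=0.750000, refl=0.750000·-0.333333=-0.2500; V=0.000000+0.750000+-0.250000=0.5000
k=2 src: inc=-0.250000, refl=-0.250000·0.500000=-0.1250; V=0.750000+-0.250000+-0.125000=0.3750

0 0 source 0.7500
1 5 load 0.5000
2 10 source 0.3750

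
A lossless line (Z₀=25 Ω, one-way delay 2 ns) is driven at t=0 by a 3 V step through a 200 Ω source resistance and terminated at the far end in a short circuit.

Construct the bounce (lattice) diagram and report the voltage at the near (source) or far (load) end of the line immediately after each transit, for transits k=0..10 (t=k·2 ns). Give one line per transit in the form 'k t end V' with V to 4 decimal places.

0 0 source 0.3333
1 2 load 0.0000
2 4 source -0.2593
3 6 load 0.0000
4 8 source 0.2016
5 10 load 0.0000
6 12 source -0.1568
7 14 load 0.0000
8 16 source 0.1220
9 18 load 0.0000
10 20 source -0.0949

Γ_L=-1.000000, Γ_S=0.777778; launch V₁=3·25/225=0.333333
k=0 src: V=0.3333
k=1 load: inc=0.333333, refl=0.333333·-1.000000=-0.3333; V=0.000000+0.333333+-0.333333=0.0000
k=2 src: inc=-0.333333, refl=-0.333333·0.777778=-0.2593; V=0.333333+-0.333333+-0.259259=-0.2593
k=3 load: inc=-0.259259, refl=-0.259259·-1.000000=0.2593; V=0.000000+-0.259259+0.259259=0.0000
k=4 src: inc=0.259259, refl=0.259259·0.777778=0.2016; V=-0.259259+0.259259+0.201646=0.2016
k=5 load: inc=0.201646, refl=0.201646·-1.000000=-0.2016; V=0.000000+0.201646+-0.201646=0.0000
k=6 src: inc=-0.201646, refl=-0.201646·0.777778=-0.1568; V=0.201646+-0.201646+-0.156836=-0.1568
k=7 load: inc=-0.156836, refl=-0.156836·-1.000000=0.1568; V=0.000000+-0.156836+0.156836=0.0000
k=8 src: inc=0.156836, refl=0.156836·0.777778=0.1220; V=-0.156836+0.156836+0.121983=0.1220
k=9 load: inc=0.121983, refl=0.121983·-1.000000=-0.1220; V=0.000000+0.121983+-0.121983=0.0000
k=10 src: inc=-0.121983, refl=-0.121983·0.777778=-0.0949; V=0.121983+-0.121983+-0.094876=-0.0949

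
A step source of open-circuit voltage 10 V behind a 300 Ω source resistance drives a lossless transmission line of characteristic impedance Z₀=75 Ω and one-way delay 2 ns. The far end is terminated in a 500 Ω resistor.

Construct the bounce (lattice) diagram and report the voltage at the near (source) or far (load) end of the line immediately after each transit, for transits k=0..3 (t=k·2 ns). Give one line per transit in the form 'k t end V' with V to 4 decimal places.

0 0 source 2.0000
1 2 load 3.4783
2 4 source 4.3652
3 6 load 5.0208

Γ_L=0.739130, Γ_S=0.600000; launch V₁=10·75/375=2.000000
k=0 src: V=2.0000
k=1 load: inc=2.000000, refl=2.000000·0.739130=1.4783; V=0.000000+2.000000+1.478261=3.4783
k=2 src: inc=1.478261, refl=1.478261·0.600000=0.8870; V=2.000000+1.478261+0.886957=4.3652
k=3 load: inc=0.886957, refl=0.886957·0.739130=0.6556; V=3.478261+0.886957+0.655577=5.0208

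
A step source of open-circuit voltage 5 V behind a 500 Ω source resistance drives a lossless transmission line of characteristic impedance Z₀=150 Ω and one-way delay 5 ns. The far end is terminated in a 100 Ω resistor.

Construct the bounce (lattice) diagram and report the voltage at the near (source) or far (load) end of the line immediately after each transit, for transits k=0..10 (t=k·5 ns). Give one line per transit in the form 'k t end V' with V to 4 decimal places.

0 0 source 1.1538
1 5 load 0.9231
2 10 source 0.7988
3 15 load 0.8237
4 20 source 0.8371
5 25 load 0.8344
6 30 source 0.8329
7 35 load 0.8332
8 40 source 0.8334
9 45 load 0.8333
10 50 source 0.8333

Γ_L=-0.200000, Γ_S=0.538462; launch V₁=5·150/650=1.153846
k=0 src: V=1.1538
k=1 load: inc=1.153846, refl=1.153846·-0.200000=-0.2308; V=0.000000+1.153846+-0.230769=0.9231
k=2 src: inc=-0.230769, refl=-0.230769·0.538462=-0.1243; V=1.153846+-0.230769+-0.124260=0.7988
k=3 load: inc=-0.124260, refl=-0.124260·-0.200000=0.0249; V=0.923077+-0.124260+0.024852=0.8237
k=4 src: inc=0.024852, refl=0.024852·0.538462=0.0134; V=0.798817+0.024852+0.013382=0.8371
k=5 load: inc=0.013382, refl=0.013382·-0.200000=-0.0027; V=0.823669+0.013382+-0.002676=0.8344
k=6 src: inc=-0.002676, refl=-0.002676·0.538462=-0.0014; V=0.837051+-0.002676+-0.001441=0.8329
k=7 load: inc=-0.001441, refl=-0.001441·-0.200000=0.0003; V=0.834374+-0.001441+0.000288=0.8332
k=8 src: inc=0.000288, refl=0.000288·0.538462=0.0002; V=0.832933+0.000288+0.000155=0.8334
k=9 load: inc=0.000155, refl=0.000155·-0.200000=-0.0000; V=0.833221+0.000155+-0.000031=0.8333
k=10 src: inc=-0.000031, refl=-0.000031·0.538462=-0.0000; V=0.833376+-0.000031+-0.000017=0.8333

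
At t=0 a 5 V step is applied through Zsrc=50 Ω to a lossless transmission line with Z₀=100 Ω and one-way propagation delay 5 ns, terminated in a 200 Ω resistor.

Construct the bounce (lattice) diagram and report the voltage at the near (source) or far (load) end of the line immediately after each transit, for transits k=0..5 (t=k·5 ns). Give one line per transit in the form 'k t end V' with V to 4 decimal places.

0 0 source 3.3333
1 5 load 4.4444
2 10 source 4.0741
3 15 load 3.9506
4 20 source 3.9918
5 25 load 4.0055

Γ_L=0.333333, Γ_S=-0.333333; launch V₁=5·100/150=3.333333
k=0 src: V=3.3333
k=1 load: inc=3.333333, refl=3.333333·0.333333=1.1111; V=0.000000+3.333333+1.111111=4.4444
k=2 src: inc=1.111111, refl=1.111111·-0.333333=-0.3704; V=3.333333+1.111111+-0.370370=4.0741
k=3 load: inc=-0.370370, refl=-0.370370·0.333333=-0.1235; V=4.444444+-0.370370+-0.123457=3.9506
k=4 src: inc=-0.123457, refl=-0.123457·-0.333333=0.0412; V=4.074074+-0.123457+0.041152=3.9918
k=5 load: inc=0.041152, refl=0.041152·0.333333=0.0137; V=3.950617+0.041152+0.013717=4.0055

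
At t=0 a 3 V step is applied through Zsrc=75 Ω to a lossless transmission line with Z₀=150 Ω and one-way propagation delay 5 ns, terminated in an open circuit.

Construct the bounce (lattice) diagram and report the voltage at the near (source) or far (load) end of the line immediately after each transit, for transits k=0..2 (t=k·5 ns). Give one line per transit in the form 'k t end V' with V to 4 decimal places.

Γ_L=1.000000, Γ_S=-0.333333; launch V₁=3·150/225=2.000000
k=0 src: V=2.0000
k=1 load: inc=2.000000, refl=2.000000·1.000000=2.0000; V=0.000000+2.000000+2.000000=4.0000
k=2 src: inc=2.000000, refl=2.000000·-0.333333=-0.6667; V=2.000000+2.000000+-0.666667=3.3333

0 0 source 2.0000
1 5 load 4.0000
2 10 source 3.3333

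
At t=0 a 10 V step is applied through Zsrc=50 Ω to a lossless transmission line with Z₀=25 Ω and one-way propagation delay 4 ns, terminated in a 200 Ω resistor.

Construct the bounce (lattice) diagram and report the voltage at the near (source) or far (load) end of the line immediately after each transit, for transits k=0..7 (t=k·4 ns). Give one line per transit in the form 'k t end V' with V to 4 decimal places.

0 0 source 3.3333
1 4 load 5.9259
2 8 source 6.7901
3 12 load 7.4623
4 16 source 7.6863
5 20 load 7.8606
6 24 source 7.9187
7 28 load 7.9639

Γ_L=0.777778, Γ_S=0.333333; launch V₁=10·25/75=3.333333
k=0 src: V=3.3333
k=1 load: inc=3.333333, refl=3.333333·0.777778=2.5926; V=0.000000+3.333333+2.592593=5.9259
k=2 src: inc=2.592593, refl=2.592593·0.333333=0.8642; V=3.333333+2.592593+0.864198=6.7901
k=3 load: inc=0.864198, refl=0.864198·0.777778=0.6722; V=5.925926+0.864198+0.672154=7.4623
k=4 src: inc=0.672154, refl=0.672154·0.333333=0.2241; V=6.790123+0.672154+0.224051=7.6863
k=5 load: inc=0.224051, refl=0.224051·0.777778=0.1743; V=7.462277+0.224051+0.174262=7.8606
k=6 src: inc=0.174262, refl=0.174262·0.333333=0.0581; V=7.686328+0.174262+0.058087=7.9187
k=7 load: inc=0.058087, refl=0.058087·0.777778=0.0452; V=7.860590+0.058087+0.045179=7.9639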